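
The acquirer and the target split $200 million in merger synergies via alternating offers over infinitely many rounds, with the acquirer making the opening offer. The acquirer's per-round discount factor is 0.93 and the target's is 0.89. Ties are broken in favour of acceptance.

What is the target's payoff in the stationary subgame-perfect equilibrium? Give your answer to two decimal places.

When the acquirer proposes, the target accepts any offer worth at least 0.89 times what the target would get by proposing next round; and vice versa.
This gives x = 200 − 0.89y and y = 200 − 0.93x, where x and y are each side's share when it proposes.
Hence (1 − 0.89·0.93)x = 200(1 − 0.89), i.e. 0.1723·x = 22.
x ≈ 127.6843; the target's share is 200 − x ≈ 72.3157.

72.32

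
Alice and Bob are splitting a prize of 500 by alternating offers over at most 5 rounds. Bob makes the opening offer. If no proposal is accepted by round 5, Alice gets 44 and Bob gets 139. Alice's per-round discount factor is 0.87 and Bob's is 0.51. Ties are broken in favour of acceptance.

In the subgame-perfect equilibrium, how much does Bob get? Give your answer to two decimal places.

183.61

Round 5 (Bob proposes): Alice gets 44 if talks fail, so Bob offers 44 and keeps 456.
Round 4 (Alice proposes): Bob can get 456 next round, worth 0.51 × 456 = 232.56 now, so Alice offers 232.56, keeping 267.44.
Round 3 (Bob proposes): Alice can get 267.44 next round, worth 0.87 × 267.44 = 232.6728 now; Bob offers that and keeps 267.3272.
Round 2 (Alice proposes): Bob can get 267.3272 next round, worth 0.51 × 267.3272 = 136.336872 now; Alice offers that and keeps 363.663128.
Round 1 (Bob proposes): Alice can get 363.663128 next round, worth 0.87 × 363.663128 = 316.38692136 now. Bob offers 316.38692136 and keeps 500 − 316.38692136 = 183.61307864.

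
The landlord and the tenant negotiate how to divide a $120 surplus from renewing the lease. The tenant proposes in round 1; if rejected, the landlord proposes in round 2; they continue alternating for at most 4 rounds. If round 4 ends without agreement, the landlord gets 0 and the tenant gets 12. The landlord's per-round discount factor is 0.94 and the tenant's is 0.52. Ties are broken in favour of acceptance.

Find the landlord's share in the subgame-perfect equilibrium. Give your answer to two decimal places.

103.77

Solve by backward induction from round 4.
Round 4 (the landlord proposes): the tenant gets 12 if talks fail, so the landlord offers 12 and keeps 108.
Round 3 (the tenant proposes): the landlord can get 108 next round, worth 0.94 × 108 = 101.52 now, so the tenant offers 101.52, keeping 18.48.
Round 2 (the landlord proposes): the tenant can get 18.48 next round, worth 0.52 × 18.48 = 9.6096 now, so the landlord offers 9.6096, keeping 110.3904.
Round 1 (the tenant proposes): the landlord can get 110.3904 next round, worth 0.94 × 110.3904 = 103.766976 now. The tenant offers 103.766976 and keeps 120 − 103.766976 = 16.233024.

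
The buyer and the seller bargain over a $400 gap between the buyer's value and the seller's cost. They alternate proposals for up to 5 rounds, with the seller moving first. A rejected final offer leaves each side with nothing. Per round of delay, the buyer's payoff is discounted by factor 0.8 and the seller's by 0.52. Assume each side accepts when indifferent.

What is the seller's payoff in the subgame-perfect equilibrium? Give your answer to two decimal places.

Round 5 (the seller proposes): the buyer will accept anything ≥ 0, so the seller offers 0 and keeps 400.
Round 4 (the buyer proposes): the seller can get 400 next round, worth 0.52 × 400 = 208 now; the buyer offers that and keeps 192.
Round 3 (the seller proposes): the buyer can get 192 next round, worth 0.8 × 192 = 153.6 now, so the seller offers 153.6, keeping 246.4.
Round 2 (the buyer proposes): the seller can get 246.4 next round, worth 0.52 × 246.4 = 128.128 now; the buyer offers that and keeps 271.872.
Round 1 (the seller proposes): the buyer can get 271.872 next round, worth 0.8 × 271.872 = 217.4976 now. The seller offers 217.4976 and keeps 400 − 217.4976 = 182.5024.

182.50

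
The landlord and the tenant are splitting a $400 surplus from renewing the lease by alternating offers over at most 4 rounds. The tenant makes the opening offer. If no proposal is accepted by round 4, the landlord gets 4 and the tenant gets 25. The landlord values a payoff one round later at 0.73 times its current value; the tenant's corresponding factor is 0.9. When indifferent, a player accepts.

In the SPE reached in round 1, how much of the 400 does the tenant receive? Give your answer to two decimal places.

190.95

Round 4 (the landlord proposes): the tenant gets 25 if talks fail, so the landlord offers 25 and keeps 375.
Round 3 (the tenant proposes): the landlord can get 375 next round, worth 0.73 × 375 = 273.75 now. The tenant offers 273.75 and keeps 400 − 273.75 = 126.25.
Round 2 (the landlord proposes): the tenant can get 126.25 next round, worth 0.9 × 126.25 = 113.625 now, so the landlord offers 113.625, keeping 286.375.
Round 1 (the tenant proposes): the landlord can get 286.375 next round, worth 0.73 × 286.375 = 209.05375 now, so the tenant offers 209.05375, keeping 190.94625.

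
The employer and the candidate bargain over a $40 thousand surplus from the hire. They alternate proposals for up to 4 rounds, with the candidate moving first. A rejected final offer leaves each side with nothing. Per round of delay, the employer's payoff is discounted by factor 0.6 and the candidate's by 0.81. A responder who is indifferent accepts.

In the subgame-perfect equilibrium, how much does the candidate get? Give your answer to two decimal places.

Round 4 (the employer proposes): rejection yields 0 for the candidate; the employer offers 0 and keeps 40.
Round 3 (the candidate proposes): the employer can get 40 next round, worth 0.6 × 40 = 24 now. The candidate offers 24 and keeps 40 − 24 = 16.
Round 2 (the employer proposes): the candidate can get 16 next round, worth 0.81 × 16 = 12.96 now; the employer offers that and keeps 27.04.
Round 1 (the candidate proposes): the employer can get 27.04 next round, worth 0.6 × 27.04 = 16.224 now. The candidate offers 16.224 and keeps 40 − 16.224 = 23.776.

23.78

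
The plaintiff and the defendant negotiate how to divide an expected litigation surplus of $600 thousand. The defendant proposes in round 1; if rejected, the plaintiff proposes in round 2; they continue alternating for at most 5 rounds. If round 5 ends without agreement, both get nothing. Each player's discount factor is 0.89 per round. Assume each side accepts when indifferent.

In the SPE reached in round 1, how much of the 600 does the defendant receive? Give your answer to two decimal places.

Work backward from the last round.
Round 5 (the defendant proposes): the plaintiff will accept anything ≥ 0, so the defendant offers 0 and keeps 600.
Round 4 (the plaintiff proposes): the defendant can get 600 next round, worth 0.89 × 600 = 534 now, so the plaintiff offers 534, keeping 66.
Round 3 (the defendant proposes): the plaintiff can get 66 next round, worth 0.89 × 66 = 58.74 now. The defendant offers 58.74 and keeps 600 − 58.74 = 541.26.
Round 2 (the plaintiff proposes): the defendant can get 541.26 next round, worth 0.89 × 541.26 = 481.7214 now, so the plaintiff offers 481.7214, keeping 118.2786.
Round 1 (the defendant proposes): the plaintiff can get 118.2786 next round, worth 0.89 × 118.2786 = 105.267954 now; the defendant offers that and keeps 494.732046.

494.73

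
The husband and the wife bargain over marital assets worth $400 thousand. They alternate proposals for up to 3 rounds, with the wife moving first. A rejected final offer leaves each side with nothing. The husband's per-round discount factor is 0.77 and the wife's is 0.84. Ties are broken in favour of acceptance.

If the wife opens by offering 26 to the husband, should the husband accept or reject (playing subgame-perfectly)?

Work out the husband's continuation value if the offer is rejected.
Round 3 (the wife proposes): the husband will accept anything ≥ 0, so the wife offers 0 and keeps 400.
Round 2 (the husband proposes): the wife can get 400 next round, worth 0.84 × 400 = 336 now. The husband offers 336 and keeps 400 − 336 = 64.
So by rejecting in round 1, the husband gets 64 next round, worth 0.77 × 64 = 49.28 now.
Offer 26 < 49.28, so the husband rejects.

Reject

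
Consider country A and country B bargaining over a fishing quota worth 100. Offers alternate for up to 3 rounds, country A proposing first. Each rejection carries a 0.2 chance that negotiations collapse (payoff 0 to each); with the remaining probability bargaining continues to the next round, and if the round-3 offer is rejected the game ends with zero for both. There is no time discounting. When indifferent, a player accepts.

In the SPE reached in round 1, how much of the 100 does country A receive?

84

Round 3 (country A proposes): country B will accept anything ≥ 0, so country A offers 0 and keeps 100.
Round 2 (country B proposes): rejecting gives country A an expected 0.8 × 100 = 80. Country B offers 80 and keeps 100 − 80 = 20.
Round 1 (country A proposes): rejecting gives country B an expected 0.8 × 20 = 16; country A offers that and keeps 84.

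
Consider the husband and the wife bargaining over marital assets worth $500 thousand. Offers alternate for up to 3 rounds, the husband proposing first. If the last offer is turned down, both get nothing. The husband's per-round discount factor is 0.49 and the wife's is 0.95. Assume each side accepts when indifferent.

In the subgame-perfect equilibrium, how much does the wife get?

By backward induction:
Round 3 (the husband proposes): rejection yields 0 for the wife; the husband offers 0 and keeps 500.
Round 2 (the wife proposes): the husband can get 500 next round, worth 0.49 × 500 = 245 now, so the wife offers 245, keeping 255.
Round 1 (the husband proposes): the wife can get 255 next round, worth 0.95 × 255 = 242.25 now, so the husband offers 242.25, keeping 257.75.

242.25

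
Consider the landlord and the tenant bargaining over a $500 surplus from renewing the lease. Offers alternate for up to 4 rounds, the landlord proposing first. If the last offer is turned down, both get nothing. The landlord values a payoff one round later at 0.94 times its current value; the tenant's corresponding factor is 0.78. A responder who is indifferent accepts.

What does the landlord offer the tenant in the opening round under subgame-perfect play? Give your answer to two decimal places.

309.35

Round 4 (the tenant proposes): the landlord will accept anything ≥ 0, so the tenant offers 0 and keeps 500.
Round 3 (the landlord proposes): the tenant can get 500 next round, worth 0.78 × 500 = 390 now. The landlord offers 390 and keeps 500 − 390 = 110.
Round 2 (the tenant proposes): the landlord can get 110 next round, worth 0.94 × 110 = 103.4 now. The tenant offers 103.4 and keeps 500 − 103.4 = 396.6.
Round 1 (the landlord proposes): the tenant can get 396.6 next round, worth 0.78 × 396.6 = 309.348 now. The landlord offers 309.348 and keeps 500 − 309.348 = 190.652.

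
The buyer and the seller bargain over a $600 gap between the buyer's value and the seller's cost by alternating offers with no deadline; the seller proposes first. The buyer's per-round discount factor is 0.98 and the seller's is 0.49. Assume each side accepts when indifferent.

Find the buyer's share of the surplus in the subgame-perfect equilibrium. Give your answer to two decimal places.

576.91

Let x be the seller's share when the seller proposes and y be the buyer's share when the buyer proposes.
The buyer accepts iff offered ≥ 0.98·y, so x = 600 − 0.98y. Symmetrically y = 600 − 0.49x.
Substituting: x = 600 − 0.98(600 − 0.49x), giving x(1 − 0.49·0.98) = 600(1 − 0.98).
So x = 600 × 0.02 / 0.5198 ≈ 23.0858, and the buyer receives 600 − x ≈ 576.9142.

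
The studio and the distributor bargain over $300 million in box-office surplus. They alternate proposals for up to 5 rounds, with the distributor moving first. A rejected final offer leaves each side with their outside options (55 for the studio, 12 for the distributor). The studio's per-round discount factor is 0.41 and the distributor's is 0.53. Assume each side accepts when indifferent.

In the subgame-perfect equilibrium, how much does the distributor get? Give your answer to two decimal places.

227.03

Round 5 (the distributor proposes): the studio gets 55 if talks fail, so the distributor offers 55 and keeps 245.
Round 4 (the studio proposes): the distributor can get 245 next round, worth 0.53 × 245 = 129.85 now, so the studio offers 129.85, keeping 170.15.
Round 3 (the distributor proposes): the studio can get 170.15 next round, worth 0.41 × 170.15 = 69.7615 now, so the distributor offers 69.7615, keeping 230.2385.
Round 2 (the studio proposes): the distributor can get 230.2385 next round, worth 0.53 × 230.2385 = 122.026405 now; the studio offers that and keeps 177.973595.
Round 1 (the distributor proposes): the studio can get 177.973595 next round, worth 0.41 × 177.973595 = 72.96917395 now. The distributor offers 72.96917395 and keeps 300 − 72.96917395 = 227.03082605.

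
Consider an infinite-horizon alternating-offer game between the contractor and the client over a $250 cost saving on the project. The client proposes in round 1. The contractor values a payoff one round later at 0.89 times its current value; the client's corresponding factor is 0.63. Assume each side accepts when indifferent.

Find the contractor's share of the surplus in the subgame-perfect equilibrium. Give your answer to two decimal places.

187.40

When the client proposes, the contractor accepts any offer worth at least 0.89 times what the contractor would get by proposing next round; and vice versa.
This gives x = 250 − 0.89y and y = 250 − 0.63x, where x and y are each side's share when it proposes.
Hence (1 − 0.89·0.63)x = 250(1 − 0.89), i.e. 0.4393·x = 27.5.
x ≈ 62.5996; the contractor's share is 250 − x ≈ 187.4004.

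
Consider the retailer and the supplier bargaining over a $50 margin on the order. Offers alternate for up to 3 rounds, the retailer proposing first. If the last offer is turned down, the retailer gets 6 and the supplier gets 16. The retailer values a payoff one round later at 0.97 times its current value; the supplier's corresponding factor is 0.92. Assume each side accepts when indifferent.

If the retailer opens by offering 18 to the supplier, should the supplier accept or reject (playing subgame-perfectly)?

Work out the supplier's continuation value if the offer is rejected.
Round 3 (the retailer proposes): the supplier gets 16 if talks fail, so the retailer offers 16 and keeps 34.
Round 2 (the supplier proposes): the retailer can get 34 next round, worth 0.97 × 34 = 32.98 now; the supplier offers that and keeps 17.02.
So by rejecting in round 1, the supplier gets 17.02 next round, worth 0.92 × 17.02 = 15.6584 now.
Offer 18 ≥ 15.6584, so the supplier accepts.

Accept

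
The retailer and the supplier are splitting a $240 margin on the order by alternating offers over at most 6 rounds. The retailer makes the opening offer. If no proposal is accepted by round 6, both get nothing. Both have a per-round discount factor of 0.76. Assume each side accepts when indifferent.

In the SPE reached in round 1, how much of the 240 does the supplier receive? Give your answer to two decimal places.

129.91

Round 6 (the supplier proposes): the retailer will accept anything ≥ 0, so the supplier offers 0 and keeps 240.
Round 5 (the retailer proposes): the supplier can get 240 next round, worth 0.76 × 240 = 182.4 now, so the retailer offers 182.4, keeping 57.6.
Round 4 (the supplier proposes): the retailer can get 57.6 next round, worth 0.76 × 57.6 = 43.776 now; the supplier offers that and keeps 196.224.
Round 3 (the retailer proposes): the supplier can get 196.224 next round, worth 0.76 × 196.224 = 149.13024 now; the retailer offers that and keeps 90.86976.
Round 2 (the supplier proposes): the retailer can get 90.86976 next round, worth 0.76 × 90.86976 = 69.0610176 now. The supplier offers 69.0610176 and keeps 240 − 69.0610176 = 170.9389824.
Round 1 (the retailer proposes): the supplier can get 170.9389824 next round, worth 0.76 × 170.9389824 = 129.913626624 now. The retailer offers 129.913626624 and keeps 240 − 129.913626624 = 110.086373376.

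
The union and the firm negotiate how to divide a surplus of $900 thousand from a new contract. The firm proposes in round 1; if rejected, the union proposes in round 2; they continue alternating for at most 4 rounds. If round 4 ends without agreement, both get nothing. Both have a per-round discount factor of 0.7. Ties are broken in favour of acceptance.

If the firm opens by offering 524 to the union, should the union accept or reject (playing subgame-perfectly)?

Work out the union's continuation value if the offer is rejected.
Round 4 (the union proposes): rejection yields 0 for the firm; the union offers 0 and keeps 900.
Round 3 (the firm proposes): the union can get 900 next round, worth 0.7 × 900 = 630 now, so the firm offers 630, keeping 270.
Round 2 (the union proposes): the firm can get 270 next round, worth 0.7 × 270 = 189 now, so the union offers 189, keeping 711.
So by rejecting in round 1, the union gets 711 next round, worth 0.7 × 711 = 497.7 now.
Offer 524 ≥ 497.7, so the union accepts.

Accept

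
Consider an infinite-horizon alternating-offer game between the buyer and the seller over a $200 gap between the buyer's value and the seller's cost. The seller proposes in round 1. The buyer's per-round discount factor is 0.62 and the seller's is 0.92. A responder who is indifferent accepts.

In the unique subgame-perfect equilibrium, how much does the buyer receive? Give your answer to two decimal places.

In a stationary SPE each proposer offers the other exactly their discounted continuation value.
If the seller keeps x when proposing and the buyer keeps y when proposing, then x = 200 − 0.62y and y = 200 − 0.92x.
Solving: x = 200(1 − 0.62) / (1 − 0.92·0.62) = 76 / 0.4296 ≈ 176.9088.
The buyer gets 200 − 176.9088 ≈ 23.0912.

23.09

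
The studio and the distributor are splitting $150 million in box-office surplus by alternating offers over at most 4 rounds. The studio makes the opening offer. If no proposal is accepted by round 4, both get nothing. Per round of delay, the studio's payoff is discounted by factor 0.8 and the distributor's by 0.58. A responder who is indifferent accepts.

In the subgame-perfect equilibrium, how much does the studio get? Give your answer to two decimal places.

Round 4 (the distributor proposes): rejection yields 0 for the studio; the distributor offers 0 and keeps 150.
Round 3 (the studio proposes): the distributor can get 150 next round, worth 0.58 × 150 = 87 now. The studio offers 87 and keeps 150 − 87 = 63.
Round 2 (the distributor proposes): the studio can get 63 next round, worth 0.8 × 63 = 50.4 now. The distributor offers 50.4 and keeps 150 − 50.4 = 99.6.
Round 1 (the studio proposes): the distributor can get 99.6 next round, worth 0.58 × 99.6 = 57.768 now. The studio offers 57.768 and keeps 150 − 57.768 = 92.232.

92.23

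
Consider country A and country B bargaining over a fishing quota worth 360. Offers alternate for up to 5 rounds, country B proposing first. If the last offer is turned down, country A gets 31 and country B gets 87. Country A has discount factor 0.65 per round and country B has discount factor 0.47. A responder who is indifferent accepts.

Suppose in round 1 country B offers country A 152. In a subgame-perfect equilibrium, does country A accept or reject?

Reject

Round 5 (country B proposes): country A gets 31 if talks fail, so country B offers 31 and keeps 329.
Round 4 (country A proposes): country B can get 329 next round, worth 0.47 × 329 = 154.63 now, so country A offers 154.63, keeping 205.37.
Round 3 (country B proposes): country A can get 205.37 next round, worth 0.65 × 205.37 = 133.4905 now; country B offers that and keeps 226.5095.
Round 2 (country A proposes): country B can get 226.5095 next round, worth 0.47 × 226.5095 = 106.459465 now, so country A offers 106.459465, keeping 253.540535.
So by rejecting in round 1, country A gets 253.540535 next round, worth 0.65 × 253.540535 = 164.80134775 now.
Offer 152 < 164.80134775, so country A rejects.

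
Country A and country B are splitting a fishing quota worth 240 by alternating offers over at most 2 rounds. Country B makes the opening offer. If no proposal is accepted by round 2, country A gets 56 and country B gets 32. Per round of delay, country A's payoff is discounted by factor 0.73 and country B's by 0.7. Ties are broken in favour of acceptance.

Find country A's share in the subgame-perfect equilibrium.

151.84

Round 2 (country A proposes): country B gets 32 if talks fail, so country A offers 32 and keeps 208.
Round 1 (country B proposes): country A can get 208 next round, worth 0.73 × 208 = 151.84 now, so country B offers 151.84, keeping 88.16.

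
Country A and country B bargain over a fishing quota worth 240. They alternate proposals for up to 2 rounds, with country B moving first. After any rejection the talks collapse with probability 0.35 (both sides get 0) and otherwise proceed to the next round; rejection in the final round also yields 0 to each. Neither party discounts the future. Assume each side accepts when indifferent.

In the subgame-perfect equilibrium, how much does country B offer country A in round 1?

156

Round 2 (country A proposes): country B will accept anything ≥ 0, so country A offers 0 and keeps 240.
Round 1 (country B proposes): rejecting gives country A an expected 0.65 × 240 = 156. Country B offers 156 and keeps 240 − 156 = 84.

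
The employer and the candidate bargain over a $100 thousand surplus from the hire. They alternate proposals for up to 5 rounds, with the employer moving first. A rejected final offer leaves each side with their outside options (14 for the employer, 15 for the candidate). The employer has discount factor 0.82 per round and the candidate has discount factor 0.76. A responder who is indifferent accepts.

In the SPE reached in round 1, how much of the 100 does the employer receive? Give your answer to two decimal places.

Solve by backward induction from round 5.
Round 5 (the employer proposes): the candidate gets 15 if talks fail, so the employer offers 15 and keeps 85.
Round 4 (the candidate proposes): the employer can get 85 next round, worth 0.82 × 85 = 69.7 now. The candidate offers 69.7 and keeps 100 − 69.7 = 30.3.
Round 3 (the employer proposes): the candidate can get 30.3 next round, worth 0.76 × 30.3 = 23.028 now. The employer offers 23.028 and keeps 100 − 23.028 = 76.972.
Round 2 (the candidate proposes): the employer can get 76.972 next round, worth 0.82 × 76.972 = 63.11704 now. The candidate offers 63.11704 and keeps 100 − 63.11704 = 36.88296.
Round 1 (the employer proposes): the candidate can get 36.88296 next round, worth 0.76 × 36.88296 = 28.0310496 now, so the employer offers 28.0310496, keeping 71.9689504.

71.97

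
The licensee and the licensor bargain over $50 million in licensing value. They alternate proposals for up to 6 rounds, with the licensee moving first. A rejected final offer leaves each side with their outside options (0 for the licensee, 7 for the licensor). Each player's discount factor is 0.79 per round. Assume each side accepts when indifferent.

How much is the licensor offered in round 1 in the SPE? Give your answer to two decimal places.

By backward induction:
Round 6 (the licensor proposes): rejection yields 0 for the licensee; the licensor offers 0 and keeps 50.
Round 5 (the licensee proposes): the licensor can get 50 next round, worth 0.79 × 50 = 39.5 now. The licensee offers 39.5 and keeps 50 − 39.5 = 10.5.
Round 4 (the licensor proposes): the licensee can get 10.5 next round, worth 0.79 × 10.5 = 8.295 now, so the licensor offers 8.295, keeping 41.705.
Round 3 (the licensee proposes): the licensor can get 41.705 next round, worth 0.79 × 41.705 = 32.94695 now; the licensee offers that and keeps 17.05305.
Round 2 (the licensor proposes): the licensee can get 17.05305 next round, worth 0.79 × 17.05305 = 13.4719095 now; the licensor offers that and keeps 36.5280905.
Round 1 (the licensee proposes): the licensor can get 36.5280905 next round, worth 0.79 × 36.5280905 = 28.857191495 now. The licensee offers 28.857191495 and keeps 50 − 28.857191495 = 21.142808505.

28.86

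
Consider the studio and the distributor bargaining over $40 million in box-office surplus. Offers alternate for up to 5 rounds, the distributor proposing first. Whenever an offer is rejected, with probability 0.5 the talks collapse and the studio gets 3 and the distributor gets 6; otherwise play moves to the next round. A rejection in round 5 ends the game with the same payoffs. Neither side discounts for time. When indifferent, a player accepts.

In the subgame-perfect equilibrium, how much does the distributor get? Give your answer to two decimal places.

Round 5 (the distributor proposes): the studio gets 3 if talks fail, so the distributor offers 3 and keeps 37.
Round 4 (the studio proposes): rejecting gives the distributor an expected 0.5 × 37 + 0.5 × 6 = 21.5; the studio offers that and keeps 18.5.
Round 3 (the distributor proposes): rejecting gives the studio an expected 0.5 × 18.5 + 0.5 × 3 = 10.75. The distributor offers 10.75 and keeps 40 − 10.75 = 29.25.
Round 2 (the studio proposes): rejecting gives the distributor an expected 0.5 × 29.25 + 0.5 × 6 = 17.625; the studio offers that and keeps 22.375.
Round 1 (the distributor proposes): rejecting gives the studio an expected 0.5 × 22.375 + 0.5 × 3 = 12.6875; the distributor offers that and keeps 27.3125.

27.31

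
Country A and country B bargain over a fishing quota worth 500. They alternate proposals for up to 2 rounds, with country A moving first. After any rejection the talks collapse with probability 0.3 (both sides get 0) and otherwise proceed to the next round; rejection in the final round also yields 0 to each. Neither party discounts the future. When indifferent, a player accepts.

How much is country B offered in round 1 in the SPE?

Round 2 (country B proposes): country A will accept anything ≥ 0, so country B offers 0 and keeps 500.
Round 1 (country A proposes): rejecting gives country B an expected 0.7 × 500 = 350, so country A offers 350, keeping 150.

350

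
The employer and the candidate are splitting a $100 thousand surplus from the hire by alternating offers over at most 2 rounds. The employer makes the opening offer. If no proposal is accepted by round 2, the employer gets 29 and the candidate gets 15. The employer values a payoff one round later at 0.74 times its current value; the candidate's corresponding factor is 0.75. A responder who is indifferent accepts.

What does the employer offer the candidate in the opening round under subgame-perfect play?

53.25

Round 2 (the candidate proposes): the employer gets 29 if talks fail, so the candidate offers 29 and keeps 71.
Round 1 (the employer proposes): the candidate can get 71 next round, worth 0.75 × 71 = 53.25 now; the employer offers that and keeps 46.75.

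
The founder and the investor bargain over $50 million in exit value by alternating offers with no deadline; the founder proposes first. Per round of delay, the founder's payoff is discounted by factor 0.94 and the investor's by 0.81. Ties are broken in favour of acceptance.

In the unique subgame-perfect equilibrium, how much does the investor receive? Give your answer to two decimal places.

When the founder proposes, the investor accepts any offer worth at least 0.81 times what the investor would get by proposing next round; and vice versa.
This gives x = 50 − 0.81y and y = 50 − 0.94x, where x and y are each side's share when it proposes.
Hence (1 − 0.81·0.94)x = 50(1 − 0.81), i.e. 0.2386·x = 9.5.
x ≈ 39.8156; the investor's share is 50 − x ≈ 10.1844.

10.18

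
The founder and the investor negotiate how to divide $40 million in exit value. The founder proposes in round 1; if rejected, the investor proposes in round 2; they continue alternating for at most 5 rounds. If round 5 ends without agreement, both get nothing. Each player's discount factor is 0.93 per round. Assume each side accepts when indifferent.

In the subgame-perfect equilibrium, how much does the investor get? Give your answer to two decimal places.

4.86

Round 5 (the founder proposes): rejection yields 0 for the investor; the founder offers 0 and keeps 40.
Round 4 (the investor proposes): the founder can get 40 next round, worth 0.93 × 40 = 37.2 now; the investor offers that and keeps 2.8.
Round 3 (the founder proposes): the investor can get 2.8 next round, worth 0.93 × 2.8 = 2.604 now; the founder offers that and keeps 37.396.
Round 2 (the investor proposes): the founder can get 37.396 next round, worth 0.93 × 37.396 = 34.77828 now, so the investor offers 34.77828, keeping 5.22172.
Round 1 (the founder proposes): the investor can get 5.22172 next round, worth 0.93 × 5.22172 = 4.8561996 now, so the founder offers 4.8561996, keeping 35.1438004.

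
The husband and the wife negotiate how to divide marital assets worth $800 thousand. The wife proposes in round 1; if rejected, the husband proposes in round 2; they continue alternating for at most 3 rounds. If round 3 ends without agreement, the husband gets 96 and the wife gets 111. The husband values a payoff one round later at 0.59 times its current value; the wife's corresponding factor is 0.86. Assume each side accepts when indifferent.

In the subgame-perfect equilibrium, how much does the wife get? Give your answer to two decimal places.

Round 3 (the wife proposes): the husband gets 96 if talks fail, so the wife offers 96 and keeps 704.
Round 2 (the husband proposes): the wife can get 704 next round, worth 0.86 × 704 = 605.44 now. The husband offers 605.44 and keeps 800 − 605.44 = 194.56.
Round 1 (the wife proposes): the husband can get 194.56 next round, worth 0.59 × 194.56 = 114.7904 now, so the wife offers 114.7904, keeping 685.2096.

685.21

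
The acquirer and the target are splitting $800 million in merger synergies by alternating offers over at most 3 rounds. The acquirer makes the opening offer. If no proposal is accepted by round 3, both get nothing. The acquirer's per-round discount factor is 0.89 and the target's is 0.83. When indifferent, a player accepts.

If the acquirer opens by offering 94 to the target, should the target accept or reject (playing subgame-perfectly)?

Round 3 (the acquirer proposes): rejection yields 0 for the target; the acquirer offers 0 and keeps 800.
Round 2 (the target proposes): the acquirer can get 800 next round, worth 0.89 × 800 = 712 now. The target offers 712 and keeps 800 − 712 = 88.
So by rejecting in round 1, the target gets 88 next round, worth 0.83 × 88 = 73.04 now.
Offer 94 ≥ 73.04, so the target accepts.

Accept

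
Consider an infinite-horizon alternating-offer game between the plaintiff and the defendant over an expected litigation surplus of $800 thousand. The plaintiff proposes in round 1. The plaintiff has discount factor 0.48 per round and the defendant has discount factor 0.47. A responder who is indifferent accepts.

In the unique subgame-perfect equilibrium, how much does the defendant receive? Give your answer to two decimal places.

Let x be the plaintiff's share when the plaintiff proposes and y be the defendant's share when the defendant proposes.
The defendant accepts iff offered ≥ 0.47·y, so x = 800 − 0.47y. Symmetrically y = 800 − 0.48x.
Substituting: x = 800 − 0.47(800 − 0.48x), giving x(1 − 0.48·0.47) = 800(1 − 0.47).
So x = 800 × 0.53 / 0.7744 ≈ 547.5207, and the defendant receives 800 − x ≈ 252.4793.

252.48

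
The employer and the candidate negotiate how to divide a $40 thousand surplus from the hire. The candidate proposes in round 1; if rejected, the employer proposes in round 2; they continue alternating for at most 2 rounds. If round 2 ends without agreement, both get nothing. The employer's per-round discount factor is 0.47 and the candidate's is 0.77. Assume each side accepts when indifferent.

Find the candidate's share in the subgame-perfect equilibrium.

21.2

Round 2 (the employer proposes): the candidate will accept anything ≥ 0, so the employer offers 0 and keeps 40.
Round 1 (the candidate proposes): the employer can get 40 next round, worth 0.47 × 40 = 18.8 now. The candidate offers 18.8 and keeps 40 − 18.8 = 21.2.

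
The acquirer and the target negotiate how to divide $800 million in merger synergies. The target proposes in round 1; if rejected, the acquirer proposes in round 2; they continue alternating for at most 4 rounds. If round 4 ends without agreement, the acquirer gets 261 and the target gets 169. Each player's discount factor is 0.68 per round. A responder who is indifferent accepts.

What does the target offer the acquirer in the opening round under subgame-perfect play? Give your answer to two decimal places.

372.49

Round 4 (the acquirer proposes): the target gets 169 if talks fail, so the acquirer offers 169 and keeps 631.
Round 3 (the target proposes): the acquirer can get 631 next round, worth 0.68 × 631 = 429.08 now; the target offers that and keeps 370.92.
Round 2 (the acquirer proposes): the target can get 370.92 next round, worth 0.68 × 370.92 = 252.2256 now; the acquirer offers that and keeps 547.7744.
Round 1 (the target proposes): the acquirer can get 547.7744 next round, worth 0.68 × 547.7744 = 372.486592 now; the target offers that and keeps 427.513408.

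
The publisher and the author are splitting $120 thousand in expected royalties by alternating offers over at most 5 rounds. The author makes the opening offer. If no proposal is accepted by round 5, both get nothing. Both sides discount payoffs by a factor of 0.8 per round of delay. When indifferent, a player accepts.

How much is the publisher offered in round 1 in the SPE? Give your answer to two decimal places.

By backward induction:
Round 5 (the author proposes): rejection yields 0 for the publisher; the author offers 0 and keeps 120.
Round 4 (the publisher proposes): the author can get 120 next round, worth 0.8 × 120 = 96 now; the publisher offers that and keeps 24.
Round 3 (the author proposes): the publisher can get 24 next round, worth 0.8 × 24 = 19.2 now. The author offers 19.2 and keeps 120 − 19.2 = 100.8.
Round 2 (the publisher proposes): the author can get 100.8 next round, worth 0.8 × 100.8 = 80.64 now; the publisher offers that and keeps 39.36.
Round 1 (the author proposes): the publisher can get 39.36 next round, worth 0.8 × 39.36 = 31.488 now, so the author offers 31.488, keeping 88.512.

31.49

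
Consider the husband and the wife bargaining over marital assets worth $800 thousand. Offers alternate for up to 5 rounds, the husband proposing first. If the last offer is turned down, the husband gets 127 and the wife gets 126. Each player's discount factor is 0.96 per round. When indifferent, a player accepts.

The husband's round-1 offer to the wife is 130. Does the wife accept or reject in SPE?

Round 5 (the husband proposes): the wife gets 126 if talks fail, so the husband offers 126 and keeps 674.
Round 4 (the wife proposes): the husband can get 674 next round, worth 0.96 × 674 = 647.04 now; the wife offers that and keeps 152.96.
Round 3 (the husband proposes): the wife can get 152.96 next round, worth 0.96 × 152.96 = 146.8416 now. The husband offers 146.8416 and keeps 800 − 146.8416 = 653.1584.
Round 2 (the wife proposes): the husband can get 653.1584 next round, worth 0.96 × 653.1584 = 627.032064 now; the wife offers that and keeps 172.967936.
So by rejecting in round 1, the wife gets 172.967936 next round, worth 0.96 × 172.967936 = 166.04921856 now.
Offer 130 < 166.04921856, so the wife rejects.

Reject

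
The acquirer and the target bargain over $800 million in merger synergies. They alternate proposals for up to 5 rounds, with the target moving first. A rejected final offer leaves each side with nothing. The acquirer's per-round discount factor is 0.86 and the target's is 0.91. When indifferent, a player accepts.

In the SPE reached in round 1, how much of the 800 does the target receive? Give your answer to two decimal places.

Solve by backward induction from round 5.
Round 5 (the target proposes): rejection yields 0 for the acquirer; the target offers 0 and keeps 800.
Round 4 (the acquirer proposes): the target can get 800 next round, worth 0.91 × 800 = 728 now, so the acquirer offers 728, keeping 72.
Round 3 (the target proposes): the acquirer can get 72 next round, worth 0.86 × 72 = 61.92 now; the target offers that and keeps 738.08.
Round 2 (the acquirer proposes): the target can get 738.08 next round, worth 0.91 × 738.08 = 671.6528 now, so the acquirer offers 671.6528, keeping 128.3472.
Round 1 (the target proposes): the acquirer can get 128.3472 next round, worth 0.86 × 128.3472 = 110.378592 now. The target offers 110.378592 and keeps 800 − 110.378592 = 689.621408.

689.62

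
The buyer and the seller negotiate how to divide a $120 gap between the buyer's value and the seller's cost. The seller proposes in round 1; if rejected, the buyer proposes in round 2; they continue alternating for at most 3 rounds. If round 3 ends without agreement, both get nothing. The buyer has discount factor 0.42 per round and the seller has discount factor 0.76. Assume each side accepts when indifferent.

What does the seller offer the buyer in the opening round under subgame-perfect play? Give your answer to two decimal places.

Round 3 (the seller proposes): the buyer will accept anything ≥ 0, so the seller offers 0 and keeps 120.
Round 2 (the buyer proposes): the seller can get 120 next round, worth 0.76 × 120 = 91.2 now, so the buyer offers 91.2, keeping 28.8.
Round 1 (the seller proposes): the buyer can get 28.8 next round, worth 0.42 × 28.8 = 12.096 now; the seller offers that and keeps 107.904.

12.10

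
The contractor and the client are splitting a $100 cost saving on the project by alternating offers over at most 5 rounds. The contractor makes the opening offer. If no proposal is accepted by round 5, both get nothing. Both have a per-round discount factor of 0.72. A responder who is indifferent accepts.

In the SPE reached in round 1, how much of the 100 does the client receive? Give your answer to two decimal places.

Solve by backward induction from round 5.
Round 5 (the contractor proposes): rejection yields 0 for the client; the contractor offers 0 and keeps 100.
Round 4 (the client proposes): the contractor can get 100 next round, worth 0.72 × 100 = 72 now. The client offers 72 and keeps 100 − 72 = 28.
Round 3 (the contractor proposes): the client can get 28 next round, worth 0.72 × 28 = 20.16 now. The contractor offers 20.16 and keeps 100 − 20.16 = 79.84.
Round 2 (the client proposes): the contractor can get 79.84 next round, worth 0.72 × 79.84 = 57.4848 now. The client offers 57.4848 and keeps 100 − 57.4848 = 42.5152.
Round 1 (the contractor proposes): the client can get 42.5152 next round, worth 0.72 × 42.5152 = 30.610944 now. The contractor offers 30.610944 and keeps 100 − 30.610944 = 69.389056.

30.61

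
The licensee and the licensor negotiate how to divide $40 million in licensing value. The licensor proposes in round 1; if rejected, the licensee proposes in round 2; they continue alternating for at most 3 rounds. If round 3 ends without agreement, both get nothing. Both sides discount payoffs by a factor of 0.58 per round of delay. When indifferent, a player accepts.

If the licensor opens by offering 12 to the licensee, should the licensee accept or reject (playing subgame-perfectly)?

Work out the licensee's continuation value if the offer is rejected.
Round 3 (the licensor proposes): rejection yields 0 for the licensee; the licensor offers 0 and keeps 40.
Round 2 (the licensee proposes): the licensor can get 40 next round, worth 0.58 × 40 = 23.2 now, so the licensee offers 23.2, keeping 16.8.
So by rejecting in round 1, the licensee gets 16.8 next round, worth 0.58 × 16.8 = 9.744 now.
Offer 12 ≥ 9.744, so the licensee accepts.

Accept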